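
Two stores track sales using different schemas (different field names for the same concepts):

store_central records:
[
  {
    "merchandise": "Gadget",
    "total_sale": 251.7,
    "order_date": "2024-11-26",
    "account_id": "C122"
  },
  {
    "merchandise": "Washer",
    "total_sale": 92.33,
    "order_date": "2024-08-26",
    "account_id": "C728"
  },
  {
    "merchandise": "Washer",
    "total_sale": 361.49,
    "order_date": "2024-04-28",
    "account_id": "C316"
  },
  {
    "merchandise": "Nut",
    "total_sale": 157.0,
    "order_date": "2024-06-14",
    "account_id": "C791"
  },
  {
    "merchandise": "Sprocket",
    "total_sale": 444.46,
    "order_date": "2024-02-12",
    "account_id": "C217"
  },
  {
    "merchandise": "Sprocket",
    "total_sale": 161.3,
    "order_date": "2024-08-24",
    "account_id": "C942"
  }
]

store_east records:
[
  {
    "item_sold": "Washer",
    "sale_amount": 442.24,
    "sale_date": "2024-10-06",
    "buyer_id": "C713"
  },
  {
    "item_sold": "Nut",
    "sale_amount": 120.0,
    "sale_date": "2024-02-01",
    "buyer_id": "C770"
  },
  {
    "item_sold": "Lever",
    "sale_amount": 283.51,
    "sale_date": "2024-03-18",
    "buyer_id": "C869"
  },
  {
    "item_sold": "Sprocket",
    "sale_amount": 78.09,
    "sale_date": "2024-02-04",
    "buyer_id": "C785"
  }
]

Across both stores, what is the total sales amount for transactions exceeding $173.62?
1783.4

Schema mapping: "total_sale" (store_central) = "sale_amount" (store_east) = sale amount

Sum of sales > $173.62 in store_central: 1057.65
Sum of sales > $173.62 in store_east: 725.75

Total: 1057.65 + 725.75 = 1783.4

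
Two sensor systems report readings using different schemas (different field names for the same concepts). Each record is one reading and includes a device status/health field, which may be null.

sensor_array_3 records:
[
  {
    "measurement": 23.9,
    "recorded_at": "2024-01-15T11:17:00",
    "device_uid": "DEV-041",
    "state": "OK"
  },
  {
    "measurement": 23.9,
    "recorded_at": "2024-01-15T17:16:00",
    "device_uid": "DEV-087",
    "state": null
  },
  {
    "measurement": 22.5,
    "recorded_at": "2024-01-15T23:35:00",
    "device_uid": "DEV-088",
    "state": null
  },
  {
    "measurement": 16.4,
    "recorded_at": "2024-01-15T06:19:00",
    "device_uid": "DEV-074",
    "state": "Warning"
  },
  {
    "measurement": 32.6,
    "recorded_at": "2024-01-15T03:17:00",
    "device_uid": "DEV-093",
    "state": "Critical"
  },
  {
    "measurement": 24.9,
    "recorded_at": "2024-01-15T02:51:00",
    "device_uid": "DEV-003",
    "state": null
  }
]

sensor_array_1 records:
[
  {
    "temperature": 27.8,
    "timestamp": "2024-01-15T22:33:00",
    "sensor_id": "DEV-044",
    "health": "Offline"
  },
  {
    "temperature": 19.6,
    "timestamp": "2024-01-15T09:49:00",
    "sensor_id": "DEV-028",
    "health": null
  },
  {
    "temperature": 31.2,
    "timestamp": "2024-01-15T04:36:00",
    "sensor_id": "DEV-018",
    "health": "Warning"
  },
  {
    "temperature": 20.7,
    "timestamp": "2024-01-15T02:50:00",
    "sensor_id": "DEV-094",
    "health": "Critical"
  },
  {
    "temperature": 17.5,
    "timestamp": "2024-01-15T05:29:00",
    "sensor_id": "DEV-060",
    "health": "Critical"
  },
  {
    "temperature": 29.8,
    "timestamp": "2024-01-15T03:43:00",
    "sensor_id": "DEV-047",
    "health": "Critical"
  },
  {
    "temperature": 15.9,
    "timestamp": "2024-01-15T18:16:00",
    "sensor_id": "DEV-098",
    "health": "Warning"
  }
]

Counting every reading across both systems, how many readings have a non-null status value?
9

Schema mapping: "state" (sensor_array_3) = "health" (sensor_array_1) = status

Non-null in sensor_array_3: 3
Non-null in sensor_array_1: 6

Total non-null: 3 + 6 = 9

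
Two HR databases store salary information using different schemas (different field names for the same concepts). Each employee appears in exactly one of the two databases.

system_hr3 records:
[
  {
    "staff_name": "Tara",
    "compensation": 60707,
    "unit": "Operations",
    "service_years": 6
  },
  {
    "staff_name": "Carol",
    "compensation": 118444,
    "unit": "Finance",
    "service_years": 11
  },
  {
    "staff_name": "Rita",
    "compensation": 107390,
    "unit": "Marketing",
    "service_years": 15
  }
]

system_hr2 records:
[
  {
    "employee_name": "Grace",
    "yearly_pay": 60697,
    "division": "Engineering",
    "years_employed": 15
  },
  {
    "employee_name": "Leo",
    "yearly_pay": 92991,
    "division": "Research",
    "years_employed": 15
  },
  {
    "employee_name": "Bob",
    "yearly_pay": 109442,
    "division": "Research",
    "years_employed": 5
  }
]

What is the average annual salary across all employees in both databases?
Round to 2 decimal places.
91611.83

Schema mapping: "compensation" (system_hr3) = "yearly_pay" (system_hr2) = annual salary

All salaries: [60707, 118444, 107390, 60697, 92991, 109442]
Sum: 549671
Count: 6
Average: 549671 / 6 = 91611.83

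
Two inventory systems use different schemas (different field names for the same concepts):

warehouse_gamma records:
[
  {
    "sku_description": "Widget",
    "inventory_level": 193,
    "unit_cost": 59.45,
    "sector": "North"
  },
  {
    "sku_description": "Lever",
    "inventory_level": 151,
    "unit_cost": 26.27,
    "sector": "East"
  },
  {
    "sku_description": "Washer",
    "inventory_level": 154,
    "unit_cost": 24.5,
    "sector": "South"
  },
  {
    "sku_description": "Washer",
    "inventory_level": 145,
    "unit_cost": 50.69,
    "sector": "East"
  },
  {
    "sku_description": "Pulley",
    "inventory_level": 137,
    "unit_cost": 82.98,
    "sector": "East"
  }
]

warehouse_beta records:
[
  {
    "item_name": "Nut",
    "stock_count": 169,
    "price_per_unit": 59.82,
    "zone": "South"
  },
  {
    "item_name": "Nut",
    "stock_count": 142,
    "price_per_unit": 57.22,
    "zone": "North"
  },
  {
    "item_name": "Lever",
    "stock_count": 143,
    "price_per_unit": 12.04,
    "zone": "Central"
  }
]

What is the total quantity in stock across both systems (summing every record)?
1234

To reconcile these schemas, identify the field holding the quantity in stock in each system:
1. In warehouse_gamma it is "inventory_level"
2. In warehouse_beta it is "stock_count"

From warehouse_gamma: 193 + 151 + 154 + 145 + 137 = 780
From warehouse_beta: 169 + 142 + 143 = 454

Total: 780 + 454 = 1234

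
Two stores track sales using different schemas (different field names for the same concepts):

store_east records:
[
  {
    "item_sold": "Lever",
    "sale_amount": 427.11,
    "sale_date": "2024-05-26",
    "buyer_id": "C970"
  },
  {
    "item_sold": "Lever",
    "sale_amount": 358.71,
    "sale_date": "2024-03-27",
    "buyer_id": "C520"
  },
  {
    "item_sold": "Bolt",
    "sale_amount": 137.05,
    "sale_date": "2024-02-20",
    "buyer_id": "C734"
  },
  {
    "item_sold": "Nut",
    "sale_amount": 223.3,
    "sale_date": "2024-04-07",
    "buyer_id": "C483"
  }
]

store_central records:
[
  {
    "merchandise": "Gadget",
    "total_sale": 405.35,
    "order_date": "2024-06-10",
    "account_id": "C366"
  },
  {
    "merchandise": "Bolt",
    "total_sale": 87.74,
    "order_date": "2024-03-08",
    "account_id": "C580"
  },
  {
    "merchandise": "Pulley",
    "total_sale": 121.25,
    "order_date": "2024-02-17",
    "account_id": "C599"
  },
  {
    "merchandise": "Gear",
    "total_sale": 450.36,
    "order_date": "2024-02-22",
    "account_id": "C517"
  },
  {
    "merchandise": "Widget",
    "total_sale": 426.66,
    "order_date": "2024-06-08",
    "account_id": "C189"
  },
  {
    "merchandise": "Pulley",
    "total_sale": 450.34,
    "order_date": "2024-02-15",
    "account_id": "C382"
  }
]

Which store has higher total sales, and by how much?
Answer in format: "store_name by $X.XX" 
store_central by $795.53

Schema mapping: "sale_amount" (store_east) = "total_sale" (store_central) = sale amount

Total for store_east: 1146.17
Total for store_central: 1941.70

Difference: |1146.17 - 1941.70| = 795.53
store_central has higher sales by $795.53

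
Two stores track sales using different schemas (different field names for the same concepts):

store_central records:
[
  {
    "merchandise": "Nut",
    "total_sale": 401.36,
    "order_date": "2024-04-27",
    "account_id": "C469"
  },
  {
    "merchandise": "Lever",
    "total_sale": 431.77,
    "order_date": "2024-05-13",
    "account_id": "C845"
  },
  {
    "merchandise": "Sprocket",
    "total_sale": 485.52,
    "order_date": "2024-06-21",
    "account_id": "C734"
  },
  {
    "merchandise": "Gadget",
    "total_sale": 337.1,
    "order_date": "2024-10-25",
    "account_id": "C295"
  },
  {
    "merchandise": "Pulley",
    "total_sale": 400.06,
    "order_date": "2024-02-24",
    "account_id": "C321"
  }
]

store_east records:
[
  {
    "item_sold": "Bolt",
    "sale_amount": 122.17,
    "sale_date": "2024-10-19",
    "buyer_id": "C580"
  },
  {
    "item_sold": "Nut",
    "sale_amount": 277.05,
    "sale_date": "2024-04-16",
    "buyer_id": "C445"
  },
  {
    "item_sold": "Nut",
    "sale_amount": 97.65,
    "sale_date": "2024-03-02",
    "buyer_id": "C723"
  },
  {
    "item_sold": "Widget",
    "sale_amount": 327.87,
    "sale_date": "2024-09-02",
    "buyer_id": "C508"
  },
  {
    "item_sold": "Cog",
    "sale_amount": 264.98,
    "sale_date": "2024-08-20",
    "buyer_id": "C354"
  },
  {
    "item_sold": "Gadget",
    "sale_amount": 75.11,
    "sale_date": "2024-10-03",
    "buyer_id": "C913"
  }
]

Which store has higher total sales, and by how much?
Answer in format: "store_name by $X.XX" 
store_central by $890.98

Schema mapping: "total_sale" (store_central) = "sale_amount" (store_east) = sale amount

Total for store_central: 2055.81
Total for store_east: 1164.83

Difference: |2055.81 - 1164.83| = 890.98
store_central has higher sales by $890.98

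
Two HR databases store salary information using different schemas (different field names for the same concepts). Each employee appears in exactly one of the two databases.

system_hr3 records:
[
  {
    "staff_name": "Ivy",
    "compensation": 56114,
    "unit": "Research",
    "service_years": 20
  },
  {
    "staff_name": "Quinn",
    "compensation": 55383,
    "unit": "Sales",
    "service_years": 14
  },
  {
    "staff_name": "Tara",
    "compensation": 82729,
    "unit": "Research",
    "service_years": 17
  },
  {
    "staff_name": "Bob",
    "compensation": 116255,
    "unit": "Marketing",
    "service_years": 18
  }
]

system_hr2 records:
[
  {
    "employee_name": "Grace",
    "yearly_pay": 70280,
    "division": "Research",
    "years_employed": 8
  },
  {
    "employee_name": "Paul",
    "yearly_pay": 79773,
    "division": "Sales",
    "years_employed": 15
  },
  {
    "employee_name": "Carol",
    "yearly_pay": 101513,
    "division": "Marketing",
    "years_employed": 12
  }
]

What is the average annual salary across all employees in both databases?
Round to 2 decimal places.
80292.43

Schema mapping: "compensation" (system_hr3) = "yearly_pay" (system_hr2) = annual salary

All salaries: [56114, 55383, 82729, 116255, 70280, 79773, 101513]
Sum: 562047
Count: 7
Average: 562047 / 7 = 80292.43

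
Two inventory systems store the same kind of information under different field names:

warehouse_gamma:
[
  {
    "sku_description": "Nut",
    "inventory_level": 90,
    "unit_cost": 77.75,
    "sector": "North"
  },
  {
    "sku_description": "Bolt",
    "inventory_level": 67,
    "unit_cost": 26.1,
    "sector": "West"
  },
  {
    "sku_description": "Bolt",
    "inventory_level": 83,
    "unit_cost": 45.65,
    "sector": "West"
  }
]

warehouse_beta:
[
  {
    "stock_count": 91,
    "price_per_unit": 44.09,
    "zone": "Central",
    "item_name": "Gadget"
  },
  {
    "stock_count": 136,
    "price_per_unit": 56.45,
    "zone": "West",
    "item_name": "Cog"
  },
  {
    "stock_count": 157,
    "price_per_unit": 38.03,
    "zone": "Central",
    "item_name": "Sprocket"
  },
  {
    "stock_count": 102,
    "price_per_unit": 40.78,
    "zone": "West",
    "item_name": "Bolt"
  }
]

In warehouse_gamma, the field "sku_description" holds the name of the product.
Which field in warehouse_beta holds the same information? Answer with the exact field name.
item_name

In warehouse_gamma, "sku_description" holds the name of the product.
The fields in warehouse_beta are: "stock_count", "price_per_unit", "zone", "item_name".
"item_name" is the match: the name refers to the same concept and its values are product-name strings (e.g. 'Bolt', 'Cog').
The other fields ("stock_count", "price_per_unit", "zone") hold different kinds of data.

So "sku_description" in warehouse_gamma corresponds to "item_name" in warehouse_beta.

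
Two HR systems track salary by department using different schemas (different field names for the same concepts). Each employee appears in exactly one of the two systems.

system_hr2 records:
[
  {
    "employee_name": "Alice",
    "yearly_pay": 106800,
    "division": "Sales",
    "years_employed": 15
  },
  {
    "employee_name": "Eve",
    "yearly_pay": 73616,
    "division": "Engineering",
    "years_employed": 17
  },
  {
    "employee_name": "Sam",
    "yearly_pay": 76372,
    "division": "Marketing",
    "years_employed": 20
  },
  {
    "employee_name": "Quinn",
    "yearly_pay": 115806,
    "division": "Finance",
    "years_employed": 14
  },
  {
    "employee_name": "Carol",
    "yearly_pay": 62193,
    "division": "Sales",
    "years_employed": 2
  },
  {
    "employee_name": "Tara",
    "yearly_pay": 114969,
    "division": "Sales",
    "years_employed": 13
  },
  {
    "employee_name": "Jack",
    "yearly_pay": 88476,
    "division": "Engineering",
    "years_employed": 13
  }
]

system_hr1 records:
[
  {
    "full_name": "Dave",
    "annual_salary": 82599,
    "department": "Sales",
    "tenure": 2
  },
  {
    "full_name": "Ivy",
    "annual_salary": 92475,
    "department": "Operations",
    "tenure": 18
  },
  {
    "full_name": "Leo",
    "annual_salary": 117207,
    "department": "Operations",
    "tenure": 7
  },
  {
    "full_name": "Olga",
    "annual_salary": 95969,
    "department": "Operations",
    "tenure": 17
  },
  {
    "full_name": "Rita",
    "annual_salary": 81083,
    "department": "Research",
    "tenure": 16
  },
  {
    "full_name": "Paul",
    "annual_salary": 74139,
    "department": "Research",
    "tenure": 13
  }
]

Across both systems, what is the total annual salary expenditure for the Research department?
155222

Schema mappings:
- "division" (system_hr2) = "department" (system_hr1) = department
- "yearly_pay" (system_hr2) = "annual_salary" (system_hr1) = salary

Research salaries from system_hr2: 0
Research salaries from system_hr1: 155222

Total: 0 + 155222 = 155222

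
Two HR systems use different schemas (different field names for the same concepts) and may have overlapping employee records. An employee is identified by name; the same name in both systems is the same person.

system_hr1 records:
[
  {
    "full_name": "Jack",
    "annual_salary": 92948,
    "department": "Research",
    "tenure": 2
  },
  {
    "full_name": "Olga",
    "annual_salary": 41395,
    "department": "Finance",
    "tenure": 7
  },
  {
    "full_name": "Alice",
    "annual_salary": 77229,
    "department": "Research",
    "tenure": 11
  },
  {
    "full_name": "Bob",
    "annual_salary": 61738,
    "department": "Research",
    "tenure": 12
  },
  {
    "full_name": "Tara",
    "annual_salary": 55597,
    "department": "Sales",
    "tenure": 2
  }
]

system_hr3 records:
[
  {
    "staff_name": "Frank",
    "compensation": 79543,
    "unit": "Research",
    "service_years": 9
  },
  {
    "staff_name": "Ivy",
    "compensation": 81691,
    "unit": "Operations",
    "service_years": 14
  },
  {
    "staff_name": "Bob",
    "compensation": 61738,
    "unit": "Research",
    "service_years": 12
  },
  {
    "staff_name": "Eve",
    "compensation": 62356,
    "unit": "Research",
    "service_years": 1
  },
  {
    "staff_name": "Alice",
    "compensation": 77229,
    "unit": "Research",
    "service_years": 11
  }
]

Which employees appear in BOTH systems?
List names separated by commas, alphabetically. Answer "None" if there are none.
Alice, Bob

Schema mapping: "full_name" (system_hr1) = "staff_name" (system_hr3) = employee name

Names in system_hr1: ['Alice', 'Bob', 'Jack', 'Olga', 'Tara']
Names in system_hr3: ['Alice', 'Bob', 'Eve', 'Frank', 'Ivy']

Intersection: ['Alice', 'Bob']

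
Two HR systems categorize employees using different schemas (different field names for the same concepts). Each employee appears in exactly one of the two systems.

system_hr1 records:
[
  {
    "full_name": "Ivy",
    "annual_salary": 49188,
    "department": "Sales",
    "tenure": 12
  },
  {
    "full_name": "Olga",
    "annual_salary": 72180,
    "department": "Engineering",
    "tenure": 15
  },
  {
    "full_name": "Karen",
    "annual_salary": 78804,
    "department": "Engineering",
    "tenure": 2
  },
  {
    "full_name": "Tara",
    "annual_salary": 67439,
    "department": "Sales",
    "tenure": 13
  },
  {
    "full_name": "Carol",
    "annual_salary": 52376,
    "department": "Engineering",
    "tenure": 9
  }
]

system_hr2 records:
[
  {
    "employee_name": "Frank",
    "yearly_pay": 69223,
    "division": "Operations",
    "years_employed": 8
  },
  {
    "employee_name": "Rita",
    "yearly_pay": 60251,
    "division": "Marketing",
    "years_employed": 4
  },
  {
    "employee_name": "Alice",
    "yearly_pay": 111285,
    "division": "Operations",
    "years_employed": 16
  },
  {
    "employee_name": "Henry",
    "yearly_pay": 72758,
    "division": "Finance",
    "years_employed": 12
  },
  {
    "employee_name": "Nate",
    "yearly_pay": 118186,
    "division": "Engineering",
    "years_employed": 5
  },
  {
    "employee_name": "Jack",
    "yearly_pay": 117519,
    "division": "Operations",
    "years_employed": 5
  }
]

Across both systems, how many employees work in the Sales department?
2

Schema mapping: "department" (system_hr1) = "division" (system_hr2) = department

Sales employees in system_hr1: 2
Sales employees in system_hr2: 0

Total in Sales: 2 + 0 = 2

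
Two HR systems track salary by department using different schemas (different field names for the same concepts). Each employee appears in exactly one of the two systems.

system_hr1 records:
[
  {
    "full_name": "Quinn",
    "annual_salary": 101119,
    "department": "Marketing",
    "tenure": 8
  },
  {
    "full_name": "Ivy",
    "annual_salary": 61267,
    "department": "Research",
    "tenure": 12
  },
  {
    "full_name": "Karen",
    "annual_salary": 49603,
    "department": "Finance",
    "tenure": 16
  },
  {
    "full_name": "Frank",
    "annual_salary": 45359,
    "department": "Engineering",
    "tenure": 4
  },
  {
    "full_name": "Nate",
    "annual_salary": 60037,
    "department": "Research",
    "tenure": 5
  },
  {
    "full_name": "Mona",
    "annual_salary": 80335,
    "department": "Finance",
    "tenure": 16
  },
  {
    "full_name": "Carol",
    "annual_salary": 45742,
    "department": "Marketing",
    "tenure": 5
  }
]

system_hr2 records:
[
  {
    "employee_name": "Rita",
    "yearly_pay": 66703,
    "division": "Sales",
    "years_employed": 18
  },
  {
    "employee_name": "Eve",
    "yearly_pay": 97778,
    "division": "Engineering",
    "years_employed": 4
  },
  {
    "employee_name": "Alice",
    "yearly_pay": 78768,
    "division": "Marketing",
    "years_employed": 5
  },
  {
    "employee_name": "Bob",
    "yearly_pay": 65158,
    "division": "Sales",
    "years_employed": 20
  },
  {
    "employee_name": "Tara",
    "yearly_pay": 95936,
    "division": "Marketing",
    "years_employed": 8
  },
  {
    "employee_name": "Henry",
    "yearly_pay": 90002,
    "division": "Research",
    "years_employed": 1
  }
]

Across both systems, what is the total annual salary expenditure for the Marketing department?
321565

Schema mappings:
- "department" (system_hr1) = "division" (system_hr2) = department
- "annual_salary" (system_hr1) = "yearly_pay" (system_hr2) = salary

Marketing salaries from system_hr1: 146861
Marketing salaries from system_hr2: 174704

Total: 146861 + 174704 = 321565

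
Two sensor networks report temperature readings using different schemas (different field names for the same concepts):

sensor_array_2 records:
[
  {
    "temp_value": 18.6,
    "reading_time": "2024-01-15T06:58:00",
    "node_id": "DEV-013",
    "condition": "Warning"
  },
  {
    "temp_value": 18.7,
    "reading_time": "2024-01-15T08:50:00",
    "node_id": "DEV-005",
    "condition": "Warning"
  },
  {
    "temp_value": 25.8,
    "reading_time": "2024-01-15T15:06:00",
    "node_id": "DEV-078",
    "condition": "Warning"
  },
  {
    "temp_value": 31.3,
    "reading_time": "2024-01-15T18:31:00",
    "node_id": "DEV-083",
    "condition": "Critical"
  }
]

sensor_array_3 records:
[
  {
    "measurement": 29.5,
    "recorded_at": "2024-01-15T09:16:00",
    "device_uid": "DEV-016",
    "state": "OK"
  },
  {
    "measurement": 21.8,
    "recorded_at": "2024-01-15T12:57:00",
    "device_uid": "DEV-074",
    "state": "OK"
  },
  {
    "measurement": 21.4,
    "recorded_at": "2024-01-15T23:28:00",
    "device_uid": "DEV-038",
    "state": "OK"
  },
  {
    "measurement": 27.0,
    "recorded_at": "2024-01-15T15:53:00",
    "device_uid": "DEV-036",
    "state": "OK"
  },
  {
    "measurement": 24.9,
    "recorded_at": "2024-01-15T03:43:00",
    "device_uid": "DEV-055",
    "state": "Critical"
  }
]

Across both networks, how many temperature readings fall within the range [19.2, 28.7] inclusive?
5

Schema mapping: "temp_value" (sensor_array_2) = "measurement" (sensor_array_3) = temperature

Readings in [19.2, 28.7] from sensor_array_2: 1
Readings in [19.2, 28.7] from sensor_array_3: 4

Total count: 1 + 4 = 5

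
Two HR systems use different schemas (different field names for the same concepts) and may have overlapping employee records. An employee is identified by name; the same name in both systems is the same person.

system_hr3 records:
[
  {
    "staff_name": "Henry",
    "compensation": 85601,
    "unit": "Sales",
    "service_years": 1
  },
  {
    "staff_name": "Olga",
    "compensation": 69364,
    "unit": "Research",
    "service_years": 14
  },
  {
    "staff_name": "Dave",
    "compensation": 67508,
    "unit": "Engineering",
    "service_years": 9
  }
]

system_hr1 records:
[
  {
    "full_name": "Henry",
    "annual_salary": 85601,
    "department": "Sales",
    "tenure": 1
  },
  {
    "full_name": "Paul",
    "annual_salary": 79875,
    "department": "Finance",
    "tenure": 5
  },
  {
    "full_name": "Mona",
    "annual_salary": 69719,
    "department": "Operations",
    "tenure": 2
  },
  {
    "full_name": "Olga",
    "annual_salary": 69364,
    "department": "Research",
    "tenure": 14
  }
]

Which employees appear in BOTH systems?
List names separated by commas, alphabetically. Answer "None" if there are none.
Henry, Olga

Schema mapping: "staff_name" (system_hr3) = "full_name" (system_hr1) = employee name

Names in system_hr3: ['Dave', 'Henry', 'Olga']
Names in system_hr1: ['Henry', 'Mona', 'Olga', 'Paul']

Intersection: ['Henry', 'Olga']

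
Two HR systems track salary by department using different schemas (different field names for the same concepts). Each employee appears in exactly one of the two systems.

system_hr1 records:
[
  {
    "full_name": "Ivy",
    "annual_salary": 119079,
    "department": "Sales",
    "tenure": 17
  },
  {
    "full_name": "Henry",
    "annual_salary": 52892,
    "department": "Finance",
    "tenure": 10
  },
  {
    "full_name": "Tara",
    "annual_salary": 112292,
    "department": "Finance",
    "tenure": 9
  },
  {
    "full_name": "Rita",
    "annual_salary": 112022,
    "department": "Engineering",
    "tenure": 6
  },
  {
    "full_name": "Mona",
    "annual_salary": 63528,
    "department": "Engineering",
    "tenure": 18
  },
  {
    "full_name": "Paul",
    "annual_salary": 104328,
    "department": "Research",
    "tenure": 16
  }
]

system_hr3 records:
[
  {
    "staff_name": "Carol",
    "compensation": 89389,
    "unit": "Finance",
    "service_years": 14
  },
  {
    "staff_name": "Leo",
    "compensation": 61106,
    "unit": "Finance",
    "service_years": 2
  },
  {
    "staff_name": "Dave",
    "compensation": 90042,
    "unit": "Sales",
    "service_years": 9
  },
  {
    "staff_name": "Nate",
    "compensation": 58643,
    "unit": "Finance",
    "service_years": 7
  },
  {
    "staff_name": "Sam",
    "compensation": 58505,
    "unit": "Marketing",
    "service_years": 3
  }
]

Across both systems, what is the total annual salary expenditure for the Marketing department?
58505

Schema mappings:
- "department" (system_hr1) = "unit" (system_hr3) = department
- "annual_salary" (system_hr1) = "compensation" (system_hr3) = salary

Marketing salaries from system_hr1: 0
Marketing salaries from system_hr3: 58505

Total: 0 + 58505 = 58505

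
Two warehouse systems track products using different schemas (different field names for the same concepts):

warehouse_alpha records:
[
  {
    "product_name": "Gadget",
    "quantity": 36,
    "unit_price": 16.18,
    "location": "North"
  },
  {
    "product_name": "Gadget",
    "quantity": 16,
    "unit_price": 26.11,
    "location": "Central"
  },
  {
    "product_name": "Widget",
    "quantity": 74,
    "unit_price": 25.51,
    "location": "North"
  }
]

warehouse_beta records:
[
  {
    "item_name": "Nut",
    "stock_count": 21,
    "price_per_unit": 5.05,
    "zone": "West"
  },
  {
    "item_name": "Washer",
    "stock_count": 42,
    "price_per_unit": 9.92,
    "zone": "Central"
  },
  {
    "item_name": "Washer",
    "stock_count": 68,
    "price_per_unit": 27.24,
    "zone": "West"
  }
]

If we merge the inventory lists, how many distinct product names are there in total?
4

Schema mapping: "product_name" (warehouse_alpha) = "item_name" (warehouse_beta) = product name

Products in warehouse_alpha: ['Gadget', 'Widget']
Products in warehouse_beta: ['Nut', 'Washer']

Union (unique products): ['Gadget', 'Nut', 'Washer', 'Widget']
Count: 4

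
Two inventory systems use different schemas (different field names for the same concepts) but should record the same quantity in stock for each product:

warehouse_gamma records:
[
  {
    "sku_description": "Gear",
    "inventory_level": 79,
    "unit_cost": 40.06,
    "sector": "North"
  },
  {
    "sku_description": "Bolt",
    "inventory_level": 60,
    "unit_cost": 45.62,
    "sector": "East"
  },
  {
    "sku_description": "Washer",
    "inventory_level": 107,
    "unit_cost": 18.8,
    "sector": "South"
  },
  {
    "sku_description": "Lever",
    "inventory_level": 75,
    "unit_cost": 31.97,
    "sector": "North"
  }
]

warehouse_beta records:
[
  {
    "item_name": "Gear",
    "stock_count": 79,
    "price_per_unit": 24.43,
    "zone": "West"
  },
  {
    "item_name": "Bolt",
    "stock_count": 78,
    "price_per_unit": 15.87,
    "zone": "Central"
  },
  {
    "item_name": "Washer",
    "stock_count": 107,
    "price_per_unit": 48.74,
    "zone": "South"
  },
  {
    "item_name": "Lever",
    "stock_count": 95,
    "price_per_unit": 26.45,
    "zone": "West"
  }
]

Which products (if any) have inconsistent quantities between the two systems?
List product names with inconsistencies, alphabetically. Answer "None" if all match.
Bolt, Lever

Schema mappings:
- "sku_description" (warehouse_gamma) = "item_name" (warehouse_beta) = product name
- "inventory_level" (warehouse_gamma) = "stock_count" (warehouse_beta) = quantity

Comparison:
  Gear: 79 vs 79 - MATCH
  Bolt: 60 vs 78 - MISMATCH
  Washer: 107 vs 107 - MATCH
  Lever: 75 vs 95 - MISMATCH

Products with inconsistencies: Bolt, Lever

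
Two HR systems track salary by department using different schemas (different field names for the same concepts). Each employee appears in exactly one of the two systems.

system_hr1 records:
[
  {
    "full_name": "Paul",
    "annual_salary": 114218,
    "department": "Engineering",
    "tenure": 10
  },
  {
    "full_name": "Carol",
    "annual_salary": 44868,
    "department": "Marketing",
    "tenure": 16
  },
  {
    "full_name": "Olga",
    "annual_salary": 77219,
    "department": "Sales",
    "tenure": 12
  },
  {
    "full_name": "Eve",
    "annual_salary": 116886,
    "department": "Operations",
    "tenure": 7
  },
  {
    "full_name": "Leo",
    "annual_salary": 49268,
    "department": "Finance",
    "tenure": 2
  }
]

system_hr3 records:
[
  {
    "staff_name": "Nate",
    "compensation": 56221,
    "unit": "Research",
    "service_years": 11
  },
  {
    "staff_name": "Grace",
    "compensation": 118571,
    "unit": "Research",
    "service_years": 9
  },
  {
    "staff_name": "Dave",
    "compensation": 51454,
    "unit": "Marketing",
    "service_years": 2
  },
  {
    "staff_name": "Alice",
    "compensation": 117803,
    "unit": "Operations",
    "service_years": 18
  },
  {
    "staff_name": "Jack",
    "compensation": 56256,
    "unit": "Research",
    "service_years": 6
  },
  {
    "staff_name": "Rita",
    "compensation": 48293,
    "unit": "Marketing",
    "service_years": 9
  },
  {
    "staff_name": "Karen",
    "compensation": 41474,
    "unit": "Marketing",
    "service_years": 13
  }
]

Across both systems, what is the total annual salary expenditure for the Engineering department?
114218

Schema mappings:
- "department" (system_hr1) = "unit" (system_hr3) = department
- "annual_salary" (system_hr1) = "compensation" (system_hr3) = salary

Engineering salaries from system_hr1: 114218
Engineering salaries from system_hr3: 0

Total: 114218 + 0 = 114218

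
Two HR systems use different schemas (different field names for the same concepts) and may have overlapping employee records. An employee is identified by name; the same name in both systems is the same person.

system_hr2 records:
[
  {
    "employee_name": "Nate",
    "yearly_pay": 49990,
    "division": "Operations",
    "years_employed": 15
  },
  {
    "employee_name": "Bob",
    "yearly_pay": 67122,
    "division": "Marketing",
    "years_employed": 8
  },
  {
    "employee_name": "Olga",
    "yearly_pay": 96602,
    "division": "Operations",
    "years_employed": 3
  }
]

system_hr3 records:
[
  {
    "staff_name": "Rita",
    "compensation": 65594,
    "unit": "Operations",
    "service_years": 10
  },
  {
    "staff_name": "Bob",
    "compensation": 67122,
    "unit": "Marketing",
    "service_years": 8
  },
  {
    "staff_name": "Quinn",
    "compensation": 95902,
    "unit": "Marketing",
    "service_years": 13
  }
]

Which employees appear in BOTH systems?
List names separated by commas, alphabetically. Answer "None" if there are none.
Bob

Schema mapping: "employee_name" (system_hr2) = "staff_name" (system_hr3) = employee name

Names in system_hr2: ['Bob', 'Nate', 'Olga']
Names in system_hr3: ['Bob', 'Quinn', 'Rita']

Intersection: ['Bob']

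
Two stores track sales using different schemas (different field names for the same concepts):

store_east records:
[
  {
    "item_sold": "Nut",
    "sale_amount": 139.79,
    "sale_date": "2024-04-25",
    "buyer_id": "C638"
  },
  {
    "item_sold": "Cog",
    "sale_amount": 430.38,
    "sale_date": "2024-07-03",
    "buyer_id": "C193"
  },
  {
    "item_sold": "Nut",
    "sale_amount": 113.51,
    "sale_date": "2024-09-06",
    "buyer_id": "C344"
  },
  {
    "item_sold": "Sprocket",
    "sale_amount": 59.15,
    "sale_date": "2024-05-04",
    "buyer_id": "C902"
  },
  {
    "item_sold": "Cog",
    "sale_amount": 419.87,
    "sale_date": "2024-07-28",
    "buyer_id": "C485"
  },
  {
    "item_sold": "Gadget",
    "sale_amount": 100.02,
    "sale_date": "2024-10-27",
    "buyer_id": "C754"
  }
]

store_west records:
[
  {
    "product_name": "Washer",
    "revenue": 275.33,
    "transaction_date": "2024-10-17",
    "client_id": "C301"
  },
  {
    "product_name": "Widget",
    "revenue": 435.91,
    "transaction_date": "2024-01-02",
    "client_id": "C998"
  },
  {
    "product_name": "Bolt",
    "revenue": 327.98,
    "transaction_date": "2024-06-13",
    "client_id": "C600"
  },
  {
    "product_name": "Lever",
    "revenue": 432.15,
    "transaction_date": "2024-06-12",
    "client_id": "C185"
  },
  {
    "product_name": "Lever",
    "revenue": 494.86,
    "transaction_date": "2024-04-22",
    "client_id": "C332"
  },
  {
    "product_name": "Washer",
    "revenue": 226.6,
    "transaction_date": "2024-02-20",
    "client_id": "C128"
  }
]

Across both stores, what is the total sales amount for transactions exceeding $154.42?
3043.08

Schema mapping: "sale_amount" (store_east) = "revenue" (store_west) = sale amount

Sum of sales > $154.42 in store_east: 850.25
Sum of sales > $154.42 in store_west: 2192.83

Total: 850.25 + 2192.83 = 3043.08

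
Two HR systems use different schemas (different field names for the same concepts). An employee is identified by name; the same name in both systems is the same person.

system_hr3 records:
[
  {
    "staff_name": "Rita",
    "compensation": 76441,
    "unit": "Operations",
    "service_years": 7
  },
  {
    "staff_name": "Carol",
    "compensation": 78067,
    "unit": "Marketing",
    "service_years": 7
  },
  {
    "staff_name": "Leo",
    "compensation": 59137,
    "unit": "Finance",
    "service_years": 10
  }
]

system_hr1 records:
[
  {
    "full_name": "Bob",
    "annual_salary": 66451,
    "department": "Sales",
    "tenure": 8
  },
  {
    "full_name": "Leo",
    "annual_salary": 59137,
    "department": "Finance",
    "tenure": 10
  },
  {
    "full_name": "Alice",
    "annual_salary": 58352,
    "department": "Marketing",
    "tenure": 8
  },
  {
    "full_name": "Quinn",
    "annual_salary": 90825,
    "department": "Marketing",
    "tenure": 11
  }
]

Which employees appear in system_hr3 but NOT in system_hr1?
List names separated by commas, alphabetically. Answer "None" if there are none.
Carol, Rita

Schema mapping: "staff_name" (system_hr3) = "full_name" (system_hr1) = employee name

Names in system_hr3: ['Carol', 'Leo', 'Rita']
Names in system_hr1: ['Alice', 'Bob', 'Leo', 'Quinn']

In system_hr3 but not system_hr1: ['Carol', 'Rita']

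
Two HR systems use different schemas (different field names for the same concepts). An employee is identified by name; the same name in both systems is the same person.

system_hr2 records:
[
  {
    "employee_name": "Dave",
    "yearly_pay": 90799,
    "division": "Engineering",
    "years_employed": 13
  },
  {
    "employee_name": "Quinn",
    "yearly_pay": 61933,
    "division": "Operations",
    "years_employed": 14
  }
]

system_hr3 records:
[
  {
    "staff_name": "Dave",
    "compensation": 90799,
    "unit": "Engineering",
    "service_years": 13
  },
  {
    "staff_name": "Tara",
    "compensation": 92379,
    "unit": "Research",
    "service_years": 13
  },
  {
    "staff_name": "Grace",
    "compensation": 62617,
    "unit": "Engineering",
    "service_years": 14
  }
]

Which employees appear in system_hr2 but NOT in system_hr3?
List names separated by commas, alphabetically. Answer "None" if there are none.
Quinn

Schema mapping: "employee_name" (system_hr2) = "staff_name" (system_hr3) = employee name

Names in system_hr2: ['Dave', 'Quinn']
Names in system_hr3: ['Dave', 'Grace', 'Tara']

In system_hr2 but not system_hr3: ['Quinn']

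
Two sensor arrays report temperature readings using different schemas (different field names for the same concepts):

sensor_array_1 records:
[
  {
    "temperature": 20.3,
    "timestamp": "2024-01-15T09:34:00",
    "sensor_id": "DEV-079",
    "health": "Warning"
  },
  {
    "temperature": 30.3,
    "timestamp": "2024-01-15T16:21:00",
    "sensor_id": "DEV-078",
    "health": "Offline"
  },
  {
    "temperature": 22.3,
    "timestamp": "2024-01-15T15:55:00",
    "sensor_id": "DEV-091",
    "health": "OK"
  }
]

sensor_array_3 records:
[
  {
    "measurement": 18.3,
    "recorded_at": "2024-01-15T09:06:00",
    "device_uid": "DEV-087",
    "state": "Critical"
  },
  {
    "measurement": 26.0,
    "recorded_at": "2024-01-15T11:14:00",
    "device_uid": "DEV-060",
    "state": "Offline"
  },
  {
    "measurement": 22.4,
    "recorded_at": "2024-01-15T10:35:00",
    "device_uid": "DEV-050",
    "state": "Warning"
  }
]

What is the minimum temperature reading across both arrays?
18.3

Schema mapping: "temperature" (sensor_array_1) = "measurement" (sensor_array_3) = temperature reading

Minimum in sensor_array_1: 20.3
Minimum in sensor_array_3: 18.3

Overall minimum: min(20.3, 18.3) = 18.3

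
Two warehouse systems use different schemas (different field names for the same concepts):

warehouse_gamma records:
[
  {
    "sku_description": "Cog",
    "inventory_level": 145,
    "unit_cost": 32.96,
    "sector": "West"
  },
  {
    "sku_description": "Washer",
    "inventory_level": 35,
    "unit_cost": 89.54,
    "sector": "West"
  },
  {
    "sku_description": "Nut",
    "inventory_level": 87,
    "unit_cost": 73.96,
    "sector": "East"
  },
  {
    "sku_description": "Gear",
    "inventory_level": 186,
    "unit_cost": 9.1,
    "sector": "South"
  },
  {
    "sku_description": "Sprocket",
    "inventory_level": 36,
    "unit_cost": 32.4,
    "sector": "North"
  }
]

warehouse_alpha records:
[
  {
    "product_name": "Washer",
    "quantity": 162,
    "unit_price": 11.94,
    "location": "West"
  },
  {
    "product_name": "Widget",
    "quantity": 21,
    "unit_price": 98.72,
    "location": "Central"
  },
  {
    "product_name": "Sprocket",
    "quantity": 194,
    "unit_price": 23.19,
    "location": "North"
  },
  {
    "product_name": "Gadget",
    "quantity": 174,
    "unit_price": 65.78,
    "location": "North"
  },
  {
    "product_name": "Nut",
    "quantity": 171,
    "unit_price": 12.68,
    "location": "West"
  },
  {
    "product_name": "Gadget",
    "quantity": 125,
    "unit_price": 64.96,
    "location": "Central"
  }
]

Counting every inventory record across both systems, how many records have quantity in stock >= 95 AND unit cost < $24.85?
4

Schema mappings:
- "inventory_level" (warehouse_gamma) = "quantity" (warehouse_alpha) = quantity
- "unit_cost" (warehouse_gamma) = "unit_price" (warehouse_alpha) = unit cost

Records meeting both conditions in warehouse_gamma: 1
Records meeting both conditions in warehouse_alpha: 3

Total: 1 + 3 = 4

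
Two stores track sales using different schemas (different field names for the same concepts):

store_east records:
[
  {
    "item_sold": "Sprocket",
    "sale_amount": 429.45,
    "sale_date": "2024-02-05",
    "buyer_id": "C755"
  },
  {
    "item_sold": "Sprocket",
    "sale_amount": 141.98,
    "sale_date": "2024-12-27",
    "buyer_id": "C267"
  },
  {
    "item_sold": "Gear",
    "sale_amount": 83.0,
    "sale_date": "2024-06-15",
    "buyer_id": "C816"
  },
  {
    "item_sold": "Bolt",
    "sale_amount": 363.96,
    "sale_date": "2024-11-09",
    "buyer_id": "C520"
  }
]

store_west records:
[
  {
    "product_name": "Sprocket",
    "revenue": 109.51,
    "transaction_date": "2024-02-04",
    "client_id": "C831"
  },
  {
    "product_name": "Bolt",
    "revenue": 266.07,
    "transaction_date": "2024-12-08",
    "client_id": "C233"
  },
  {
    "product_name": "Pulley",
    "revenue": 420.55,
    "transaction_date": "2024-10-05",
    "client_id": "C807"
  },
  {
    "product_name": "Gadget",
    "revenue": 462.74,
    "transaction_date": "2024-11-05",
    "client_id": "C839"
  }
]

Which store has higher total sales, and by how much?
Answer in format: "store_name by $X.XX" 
store_west by $240.48

Schema mapping: "sale_amount" (store_east) = "revenue" (store_west) = sale amount

Total for store_east: 1018.39
Total for store_west: 1258.87

Difference: |1018.39 - 1258.87| = 240.48
store_west has higher sales by $240.48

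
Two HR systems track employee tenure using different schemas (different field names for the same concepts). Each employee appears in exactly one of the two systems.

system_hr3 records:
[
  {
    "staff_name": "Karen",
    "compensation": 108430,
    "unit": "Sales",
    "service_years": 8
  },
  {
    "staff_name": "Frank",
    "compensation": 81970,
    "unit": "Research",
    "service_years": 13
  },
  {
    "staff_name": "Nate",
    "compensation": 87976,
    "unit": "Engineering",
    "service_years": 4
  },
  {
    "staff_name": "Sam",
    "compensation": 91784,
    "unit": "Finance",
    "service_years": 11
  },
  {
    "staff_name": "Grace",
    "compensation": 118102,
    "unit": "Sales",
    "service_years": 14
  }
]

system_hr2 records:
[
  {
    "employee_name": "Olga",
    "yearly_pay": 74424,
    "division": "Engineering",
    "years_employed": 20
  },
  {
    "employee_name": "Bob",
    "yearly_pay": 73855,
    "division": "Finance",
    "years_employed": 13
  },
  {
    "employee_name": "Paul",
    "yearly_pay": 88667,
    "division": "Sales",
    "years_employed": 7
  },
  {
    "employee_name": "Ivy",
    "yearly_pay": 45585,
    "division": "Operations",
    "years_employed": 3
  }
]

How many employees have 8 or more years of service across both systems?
6

Reconcile schemas: "service_years" (system_hr3) = "years_employed" (system_hr2) = years of service

From system_hr3: 4 employees with >= 8 years
From system_hr2: 2 employees with >= 8 years

Total: 4 + 2 = 6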